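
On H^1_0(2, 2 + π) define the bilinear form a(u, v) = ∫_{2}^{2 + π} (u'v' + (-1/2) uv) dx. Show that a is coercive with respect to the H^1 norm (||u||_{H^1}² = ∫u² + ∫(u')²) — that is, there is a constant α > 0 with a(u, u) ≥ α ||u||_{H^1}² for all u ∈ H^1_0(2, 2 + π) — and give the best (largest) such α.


α = 1/4

Coercivity of a(·,·) on H^1_0(2, 2 + π) means a(u, u) ≥ α ||u||_{H^1}² for every u ∈ H^1_0.
The interval has length L = π, and Poincaré/coercivity depend only on L. Here a(u, u) = ∫(u')² + (-1/2)·∫u².
Here c = -1/2 < 0 with |c| < (π/L)² = 1, so coercivity still holds. The condition a(u,u) ≥ α||u||_{H^1}² reads (1−α)∫(u')² ≥ (α−c)∫u². Any admissible α is ≤ 1 (rapidly oscillating u have ∫u²/∫(u')² → 0), and α = 1 would force 0 ≥ (1−c)∫u², impossible since c < 1; so 1−α > 0. By the sharp Poincaré inequality on H^1_0 of an interval of length L, ∫(u')² ≥ (π/L)²∫u² with equality for the first sine mode sin(π(x−x₀)/L) (x₀ the left endpoint), so the inequality holds for all u iff (1−α)(π/L)² ≥ α − c, i.e. α ≤ ((π/L)² + c)/((π/L)² + 1) = (1 + c(L/π)²)/(1 + (L/π)²). (Direct route, valid since c ≤ 0: Poincaré gives c∫u² ≥ c(L/π)²∫(u')², so a(u,u) ≥ (1 + c(L/π)²)∫(u')², while ||u||_{H^1}² ≤ (1 + (L/π)²)∫(u')²; dividing yields the same α.) With (π/L)² = 1 and c = -1/2, the largest admissible constant is α = ((π/L)² + c)/((π/L)² + 1).
Simplifying, α = 1/4.


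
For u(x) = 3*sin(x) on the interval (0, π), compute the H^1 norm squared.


||u||_{H^1(0,π)}^2 = 9*π

u'(x) = 3*cos(x).
Expand u² and (u')² and integrate term by term on (0, π), using: for integers n ≥ 1, ∫_0^π sin²(nx) dx = ∫_0^π cos²(nx) dx = π/2; for n ≠ n', ∫_0^π sin(nx)sin(n'x) dx = ∫_0^π cos(nx)cos(n'x) dx = 0; and by product-to-sum, ∫_0^π sin(nx)cos(n'x) dx = ½∫_0^π [sin((n+n')x) + sin((n−n')x)] dx, which is 0 when n+n' is even and 2n/(n²−n'²) when n+n' is odd (it need not vanish on (0, π)).
  u² squared terms: (3)²·∫sin(x)² dx = 9·π/2 = 9*π/2.
  So ∫_0^π u² dx = 9*π/2.
  (u')² squared terms: (3)²·∫cos(x)² dx = 9·π/2 = 9*π/2.
  So ∫_0^π (u')² dx = 9*π/2.
||u||_{H^1}^2 = (9*π/2) + (9*π/2) = 9*π.


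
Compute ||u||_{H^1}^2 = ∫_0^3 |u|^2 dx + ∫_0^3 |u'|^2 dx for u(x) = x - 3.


||u||_{H^1}^2 = 12

The H^1 norm (squared) on an interval (0, L) is
  ||u||_{H^1}^2 = ∫_0^L u(x)^2 dx + ∫_0^L u'(x)^2 dx.
Compute u'(x) = 1.
Then u(x)^2 = x**2 - 6*x + 9 and u'(x)^2 = 1.
Integrate each monomial from 0 to 3 using ∫_0^3 c·x^n dx = c·3^(n+1)/(n+1):
  ∫_0^3 u(x)^2 dx = ∫_0^3 (x^2 - 6*x + 9) dx. Term by term:
    ∫_0^3 x^2 dx = 9;  ∫_0^3 -6*x dx = -27;  ∫_0^3 9 dx = 27.
  Sum: 9 − 27 + 27 = 9.
  ∫_0^3 u'(x)^2 dx = ∫_0^3 (1) dx. Term by term:
    ∫_0^3 1 dx = 3.
Adding: ||u||_{H^1}^2 = 9 + 3 = 12.


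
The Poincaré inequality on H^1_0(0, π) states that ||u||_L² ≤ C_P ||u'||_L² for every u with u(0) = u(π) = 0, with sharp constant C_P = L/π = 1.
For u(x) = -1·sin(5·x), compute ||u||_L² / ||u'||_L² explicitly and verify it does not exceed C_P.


||u||_L² / ||u'||_L² = 1/5 < C_P = 1.

u(x) = -1·sin(5·x), so u'(x) = -5*cos(5*x).
Writing u(x) = A·sin(kπx/L) with A = -1 and k = 5, use ∫_0^L sin²(kπx/L) dx = L/2 and ∫_0^L cos²(kπx/L) dx = L/2.
u² = 1·sin²(5·x) and (u')² = 25·cos²(5·x), and each of sin², cos² integrates to L/2 = π/2 over (0, π).
∫_0^π u² dx = π/2, so ||u||_L² = sqrt(2)*sqrt(π)/2.
∫_0^π (u')² dx = 25*π/2, so ||u'||_L² = 5*sqrt(2)*sqrt(π)/2.
Ratio ||u||_L² / ||u'||_L² = 1/5.
Sharp Poincaré constant on H^1_0(0, π) is C_P = L/π = 1, achieved by sin(x).
This is the k = 5 harmonic; the ratio L/(kπ) is strictly less than C_P = L/π, consistent with the sharp inequality ||u||_L² ≤ C_P ||u'||_L².


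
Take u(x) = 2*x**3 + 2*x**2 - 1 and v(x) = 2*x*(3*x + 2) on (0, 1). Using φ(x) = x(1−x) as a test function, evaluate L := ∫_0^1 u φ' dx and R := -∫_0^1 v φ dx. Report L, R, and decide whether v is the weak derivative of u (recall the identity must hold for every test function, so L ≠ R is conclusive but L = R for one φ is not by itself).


LHS = -19/30, RHS = -19/30. Yes, v = u' weakly.

u(x) = 2*x**3 + 2*x**2 - 1, classical derivative u'(x) = 6*x**2 + 4*x.
φ(x) = x(1−x), so φ'(x) = 1 - 2*x.
Note φ(0) = φ(1) = 0, so the boundary term u·φ vanishes.
LHS = ∫_0^1 u(x) φ'(x) dx = ∫_0^1 (-4*x^4 - 2*x^3 + 2*x^2 + 2*x - 1) dx. Term by term:
  ∫_0^1 -4*x^4 dx = -4/5;  ∫_0^1 -2*x^3 dx = -1/2;  ∫_0^1 2*x^2 dx = 2/3;
  ∫_0^1 2*x dx = 1;  ∫_0^1 -1 dx = -1.
Sum: -4/5 − 1/2 + 2/3 + 1 − 1 = -19/30.
So LHS = -19/30.
∫_0^1 v(x) φ(x) dx = ∫_0^1 (-6*x^4 + 2*x^3 + 4*x^2) dx. Term by term:
  ∫_0^1 -6*x^4 dx = -6/5;  ∫_0^1 2*x^3 dx = 1/2;  ∫_0^1 4*x^2 dx = 4/3.
Sum: -6/5 + 1/2 + 4/3 = 19/30.
So RHS = -∫_0^1 v(x) φ(x) dx = -19/30.
LHS = RHS, so the identity holds for this test φ.
Moreover u is smooth here and v(x) = u'(x) = 6*x**2 + 4*x pointwise, so the identity holds for every test function. Hence v is the weak derivative of u.


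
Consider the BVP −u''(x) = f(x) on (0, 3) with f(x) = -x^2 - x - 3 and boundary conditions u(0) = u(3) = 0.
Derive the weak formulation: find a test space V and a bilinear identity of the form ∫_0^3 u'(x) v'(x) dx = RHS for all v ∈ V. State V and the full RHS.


V = H^1_0(0, 3) (so v(0) = v(3) = 0); weak form: ∫_0^3 u'v' dx = ∫_0^3 (-x^2 - x - 3) v dx for all v ∈ V.

Multiply both sides by a test function v and integrate from 0 to 3:
  ∫_0^3 −u''(x) v(x) dx = ∫_0^3 f(x) v(x) dx.
Integrate the LHS by parts once:
  ∫_0^3 −u'' v dx = −[u'(x) v(x)]_0^3 + ∫_0^3 u'(x) v'(x) dx.
Thus ∫_0^3 u'(x) v'(x) dx = ∫_0^3 f(x) v(x) dx + [u'(x) v(x)]_0^3.
Choose V so that boundary terms are either known or forced to vanish.
u is Dirichlet: u(0) = u(3) = 0. Let V = H^1_0(0, 3); then v(0) = v(3) = 0, and [u' v]_0^3 = 0.
Weak formulation: find u (satisfying any essential BC) such that ∫_0^3 u'(x) v'(x) dx = ∫_0^3 f v dx for all v ∈ V.
Substituting f(x) = -x^2 - x - 3, the right-hand side is ∫_0^3 (-x^2 - x - 3) v dx.


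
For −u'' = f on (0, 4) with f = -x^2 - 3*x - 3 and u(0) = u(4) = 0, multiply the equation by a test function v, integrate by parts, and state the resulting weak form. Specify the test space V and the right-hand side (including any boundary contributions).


V = H^1_0(0, 4) (so v(0) = v(4) = 0); weak form: ∫_0^4 u'v' dx = ∫_0^4 (-x^2 - 3*x - 3) v dx for all v ∈ V.

Multiply both sides by a test function v and integrate from 0 to 4:
  ∫_0^4 −u''(x) v(x) dx = ∫_0^4 f(x) v(x) dx.
Integrate the LHS by parts once:
  ∫_0^4 −u'' v dx = −[u'(x) v(x)]_0^4 + ∫_0^4 u'(x) v'(x) dx.
Thus ∫_0^4 u'(x) v'(x) dx = ∫_0^4 f(x) v(x) dx + [u'(x) v(x)]_0^4.
Choose V so that boundary terms are either known or forced to vanish.
u is Dirichlet: u(0) = u(4) = 0. Let V = H^1_0(0, 4); then v(0) = v(4) = 0, and [u' v]_0^4 = 0.
Weak formulation: find u (satisfying any essential BC) such that ∫_0^4 u'(x) v'(x) dx = ∫_0^4 f v dx for all v ∈ V.
Substituting f(x) = -x^2 - 3*x - 3, the right-hand side is ∫_0^4 (-x^2 - 3*x - 3) v dx.


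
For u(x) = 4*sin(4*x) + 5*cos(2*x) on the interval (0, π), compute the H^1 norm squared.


||u||_{H^1(0,π)}^2 = 397*π/2

u'(x) = -10*sin(2*x) + 16*cos(4*x).
Expand u² and (u')² and integrate term by term on (0, π), using: for integers n ≥ 1, ∫_0^π sin²(nx) dx = ∫_0^π cos²(nx) dx = π/2; for n ≠ n', ∫_0^π sin(nx)sin(n'x) dx = ∫_0^π cos(nx)cos(n'x) dx = 0; and by product-to-sum, ∫_0^π sin(nx)cos(n'x) dx = ½∫_0^π [sin((n+n')x) + sin((n−n')x)] dx, which is 0 when n+n' is even and 2n/(n²−n'²) when n+n' is odd (it need not vanish on (0, π)).
  u² squared terms: (4)²·∫sin(4x)² dx = 16·π/2 = 8*π;  (5)²·∫cos(2x)² dx = 25·π/2 = 25*π/2.
  u² cross terms: 2·(4)·(5)·∫sin(4x)·cos(2x) dx = 40·(0) = 0.
  So ∫_0^π u² dx = 8*π + 25*π/2 + 0 = 41*π/2.
  (u')² squared terms: (-10)²·∫sin(2x)² dx = 100·π/2 = 50*π;  (16)²·∫cos(4x)² dx = 256·π/2 = 128*π.
  (u')² cross terms: 2·(-10)·(16)·∫sin(2x)·cos(4x) dx = -320·(0) = 0.
  So ∫_0^π (u')² dx = 50*π + 128*π + 0 = 178*π.
||u||_{H^1}^2 = (41*π/2) + (178*π) = 397*π/2.


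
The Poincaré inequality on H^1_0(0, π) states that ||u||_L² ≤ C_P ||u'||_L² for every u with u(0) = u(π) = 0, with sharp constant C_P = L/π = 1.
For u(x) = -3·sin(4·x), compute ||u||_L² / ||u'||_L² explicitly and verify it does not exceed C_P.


||u||_L² / ||u'||_L² = 1/4 < C_P = 1.

u(x) = -3·sin(4·x), so u'(x) = -12*cos(4*x).
Writing u(x) = A·sin(kπx/L) with A = -3 and k = 4, use ∫_0^L sin²(kπx/L) dx = L/2 and ∫_0^L cos²(kπx/L) dx = L/2.
u² = 9·sin²(4·x) and (u')² = 144·cos²(4·x), and each of sin², cos² integrates to L/2 = π/2 over (0, π).
∫_0^π u² dx = 9*π/2, so ||u||_L² = 3*sqrt(2)*sqrt(π)/2.
∫_0^π (u')² dx = 72*π, so ||u'||_L² = 6*sqrt(2)*sqrt(π).
Ratio ||u||_L² / ||u'||_L² = 1/4.
Sharp Poincaré constant on H^1_0(0, π) is C_P = L/π = 1, achieved by sin(x).
This is the k = 4 harmonic; the ratio L/(kπ) is strictly less than C_P = L/π, consistent with the sharp inequality ||u||_L² ≤ C_P ||u'||_L².


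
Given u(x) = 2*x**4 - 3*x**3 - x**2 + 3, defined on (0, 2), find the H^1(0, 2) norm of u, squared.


||u||_{H^1}^2 = 36142/315

The H^1 norm (squared) on an interval (0, L) is
  ||u||_{H^1}^2 = ∫_0^L u(x)^2 dx + ∫_0^L u'(x)^2 dx.
Compute u'(x) = 8*x**3 - 9*x**2 - 2*x.
Then u(x)^2 = 4*x**8 - 12*x**7 + 5*x**6 + 6*x**5 + 13*x**4 - 18*x**3 - 6*x**2 + 9 and u'(x)^2 = 64*x**6 - 144*x**5 + 49*x**4 + 36*x**3 + 4*x**2.
Integrate each monomial from 0 to 2 using ∫_0^2 c·x^n dx = c·2^(n+1)/(n+1):
  ∫_0^2 u(x)^2 dx = ∫_0^2 (4*x^8 - 12*x^7 + 5*x^6 + 6*x^5 + 13*x^4 - 18*x^3 - 6*x^2 + 9) dx. Term by term:
    ∫_0^2 4*x^8 dx = 2048/9;  ∫_0^2 -12*x^7 dx = -384;  ∫_0^2 5*x^6 dx = 640/7;
    ∫_0^2 6*x^5 dx = 64;  ∫_0^2 13*x^4 dx = 416/5;  ∫_0^2 -18*x^3 dx = -72;
    ∫_0^2 -6*x^2 dx = -16;  ∫_0^2 9 dx = 18.
  Sum: 2048/9 − 384 + 640/7 + 64 + 416/5 − 72 − 16 + 18 = 3838/315.
  ∫_0^2 u'(x)^2 dx = ∫_0^2 (64*x^6 - 144*x^5 + 49*x^4 + 36*x^3 + 4*x^2) dx. Term by term:
    ∫_0^2 64*x^6 dx = 8192/7;  ∫_0^2 -144*x^5 dx = -1536;  ∫_0^2 49*x^4 dx = 1568/5;
    ∫_0^2 36*x^3 dx = 144;  ∫_0^2 4*x^2 dx = 32/3.
  Sum: 8192/7 − 1536 + 1568/5 + 144 + 32/3 = 10768/105.
Adding: ||u||_{H^1}^2 = 3838/315 + 10768/105 = 36142/315.


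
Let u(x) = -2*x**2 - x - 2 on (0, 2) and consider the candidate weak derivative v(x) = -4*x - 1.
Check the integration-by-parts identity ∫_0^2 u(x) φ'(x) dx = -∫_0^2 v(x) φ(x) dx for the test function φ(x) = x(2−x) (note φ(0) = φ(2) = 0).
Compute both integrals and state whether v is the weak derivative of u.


LHS = 20/3, RHS = 20/3. Yes, v = u' weakly.

u(x) = -2*x**2 - x - 2, classical derivative u'(x) = -4*x - 1.
φ(x) = x(2−x), so φ'(x) = 2 - 2*x.
Note φ(0) = φ(2) = 0, so the boundary term u·φ vanishes.
LHS = ∫_0^2 u(x) φ'(x) dx = ∫_0^2 (4*x^3 - 2*x^2 + 2*x - 4) dx. Term by term:
  ∫_0^2 4*x^3 dx = 16;  ∫_0^2 -2*x^2 dx = -16/3;  ∫_0^2 2*x dx = 4;
  ∫_0^2 -4 dx = -8.
Sum: 16 − 16/3 + 4 − 8 = 20/3.
So LHS = 20/3.
∫_0^2 v(x) φ(x) dx = ∫_0^2 (4*x^3 - 7*x^2 - 2*x) dx. Term by term:
  ∫_0^2 4*x^3 dx = 16;  ∫_0^2 -7*x^2 dx = -56/3;  ∫_0^2 -2*x dx = -4.
Sum: 16 − 56/3 − 4 = -20/3.
So RHS = -∫_0^2 v(x) φ(x) dx = 20/3.
LHS = RHS, so the identity holds for this test φ.
Moreover u is smooth here and v(x) = u'(x) = -4*x - 1 pointwise, so the identity holds for every test function. Hence v is the weak derivative of u.


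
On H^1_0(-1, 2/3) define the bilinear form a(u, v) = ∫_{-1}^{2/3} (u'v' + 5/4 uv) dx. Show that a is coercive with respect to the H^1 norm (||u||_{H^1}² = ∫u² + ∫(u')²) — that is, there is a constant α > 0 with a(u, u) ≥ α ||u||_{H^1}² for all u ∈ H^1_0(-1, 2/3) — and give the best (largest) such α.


α = 1

Coercivity of a(·,·) on H^1_0(-1, 2/3) means a(u, u) ≥ α ||u||_{H^1}² for every u ∈ H^1_0.
The interval has length L = 5/3, and Poincaré/coercivity depend only on L. Here a(u, u) = ∫(u')² + (5/4)·∫u².
Here c = 5/4 ≥ 1, so a(u,u) = ∫(u')² + c∫u² ≥ ∫(u')² + ∫u² = ||u||_{H^1}², i.e. α = 1 works. No larger α is possible: a(u,u) ≥ α||u||_{H^1}² means (1−α)∫(u')² ≥ (α−c)∫u², and for the modes u_n = sin(nπ(x−x₀)/L) (x₀ the left endpoint) one has ∫u_n²/∫(u_n')² = (L/(nπ))² → 0, so a(u_n,u_n)/||u_n||_{H^1}² → 1. Hence the optimal constant is α = 1.
Therefore α = 1.


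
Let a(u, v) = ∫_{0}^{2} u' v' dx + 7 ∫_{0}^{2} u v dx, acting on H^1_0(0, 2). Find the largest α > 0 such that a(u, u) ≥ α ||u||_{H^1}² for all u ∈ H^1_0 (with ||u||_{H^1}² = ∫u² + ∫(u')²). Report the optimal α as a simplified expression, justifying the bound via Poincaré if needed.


α = 1

Coercivity of a(·,·) on H^1_0(0, 2) means a(u, u) ≥ α ||u||_{H^1}² for every u ∈ H^1_0.
The interval has length L = 2, and Poincaré/coercivity depend only on L. Here a(u, u) = ∫(u')² + (7)·∫u².
Here c = 7 ≥ 1, so a(u,u) = ∫(u')² + c∫u² ≥ ∫(u')² + ∫u² = ||u||_{H^1}², i.e. α = 1 works. No larger α is possible: a(u,u) ≥ α||u||_{H^1}² means (1−α)∫(u')² ≥ (α−c)∫u², and for the modes u_n = sin(nπ(x−x₀)/L) (x₀ the left endpoint) one has ∫u_n²/∫(u_n')² = (L/(nπ))² → 0, so a(u_n,u_n)/||u_n||_{H^1}² → 1. Hence the optimal constant is α = 1.
Therefore α = 1.


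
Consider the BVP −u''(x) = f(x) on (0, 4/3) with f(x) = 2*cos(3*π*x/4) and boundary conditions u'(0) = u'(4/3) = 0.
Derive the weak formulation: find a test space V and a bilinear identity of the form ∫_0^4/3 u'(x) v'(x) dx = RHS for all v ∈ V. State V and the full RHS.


V = H^1(0, 4/3) (no boundary constraint on v; u is determined up to an additive constant); weak form: ∫_0^4/3 u'v' dx = ∫_0^4/3 (2*cos(3*π*x/4)) v dx for all v ∈ V.

Multiply both sides by a test function v and integrate from 0 to 4/3:
  ∫_0^4/3 −u''(x) v(x) dx = ∫_0^4/3 f(x) v(x) dx.
Integrate the LHS by parts once:
  ∫_0^4/3 −u'' v dx = −[u'(x) v(x)]_0^4/3 + ∫_0^4/3 u'(x) v'(x) dx.
Thus ∫_0^4/3 u'(x) v'(x) dx = ∫_0^4/3 f(x) v(x) dx + [u'(x) v(x)]_0^4/3.
Choose V so that boundary terms are either known or forced to vanish.
u has homogeneous Neumann: u'(0) = u'(4/3) = 0. So [u' v]_0^4/3 = 0·v(4/3) − 0·v(0) = 0 for any v; take V = H^1(0, 4/3).
Weak formulation: find u (satisfying any essential BC) such that ∫_0^4/3 u'(x) v'(x) dx = ∫_0^4/3 f v dx for all v ∈ V (homogeneous Neumann, so boundary terms vanish).
Substituting f(x) = 2*cos(3*π*x/4), the right-hand side is ∫_0^4/3 (2*cos(3*π*x/4)) v dx.
Compatibility check (pure Neumann): taking v ≡ 1 ∈ V gives 0 = ∫_0^4/3 f dx + (0) − (0), i.e. ∫_0^4/3 f dx must equal u'(0) − u'(4/3) = 0. Indeed ∫_0^4/3 (2*cos(3*π*x/4)) dx = 0, so the data are compatible. The solution is then unique only up to an additive constant (fix it e.g. by requiring ∫_0^4/3 u dx = 0).


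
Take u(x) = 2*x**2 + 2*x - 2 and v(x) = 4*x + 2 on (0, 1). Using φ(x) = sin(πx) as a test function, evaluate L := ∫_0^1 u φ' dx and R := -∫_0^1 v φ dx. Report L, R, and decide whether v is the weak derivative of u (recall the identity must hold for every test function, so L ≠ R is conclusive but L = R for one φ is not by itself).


LHS = -8/π, RHS = -8/π. Yes, v = u' weakly.

u(x) = 2*x**2 + 2*x - 2, classical derivative u'(x) = 4*x + 2.
φ(x) = sin(πx), so φ'(x) = π*cos(π*x).
Note φ(0) = φ(1) = 0, so the boundary term u·φ vanishes.
LHS = ∫_0^1 u(x) φ'(x) dx = ∫_0^1 (2*π*x^2*cos(π*x) + 2*π*x*cos(π*x) - 2*π*cos(π*x)) dx. Term by term:
  ∫_0^1 -2*π*cos(π*x) dx = 0;  ∫_0^1 2*π*x*cos(π*x) dx = -4/π;  ∫_0^1 2*π*x^2*cos(π*x) dx = -4/π.
Sum: 0 − 4/π − 4/π = -8/π.
So LHS = -8/π.
∫_0^1 v(x) φ(x) dx = ∫_0^1 (4*x*sin(π*x) + 2*sin(π*x)) dx. Term by term:
  ∫_0^1 2*sin(π*x) dx = 4/π;  ∫_0^1 4*x*sin(π*x) dx = 4/π.
Sum: 4/π + 4/π = 8/π.
So RHS = -∫_0^1 v(x) φ(x) dx = -8/π.
LHS = RHS, so the identity holds for this test φ.
Moreover u is smooth here and v(x) = u'(x) = 4*x + 2 pointwise, so the identity holds for every test function. Hence v is the weak derivative of u.


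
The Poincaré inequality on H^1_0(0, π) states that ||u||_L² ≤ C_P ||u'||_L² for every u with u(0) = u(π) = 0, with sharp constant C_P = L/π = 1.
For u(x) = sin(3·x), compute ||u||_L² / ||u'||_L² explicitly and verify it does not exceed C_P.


||u||_L² / ||u'||_L² = 1/3 < C_P = 1.

u(x) = sin(3·x), so u'(x) = 3*cos(3*x).
Writing u(x) = A·sin(kπx/L) with A = 1 and k = 3, use ∫_0^L sin²(kπx/L) dx = L/2 and ∫_0^L cos²(kπx/L) dx = L/2.
u² = 1·sin²(3·x) and (u')² = 9·cos²(3·x), and each of sin², cos² integrates to L/2 = π/2 over (0, π).
∫_0^π u² dx = π/2, so ||u||_L² = sqrt(2)*sqrt(π)/2.
∫_0^π (u')² dx = 9*π/2, so ||u'||_L² = 3*sqrt(2)*sqrt(π)/2.
Ratio ||u||_L² / ||u'||_L² = 1/3.
Sharp Poincaré constant on H^1_0(0, π) is C_P = L/π = 1, achieved by sin(x).
This is the k = 3 harmonic; the ratio L/(kπ) is strictly less than C_P = L/π, consistent with the sharp inequality ||u||_L² ≤ C_P ||u'||_L².


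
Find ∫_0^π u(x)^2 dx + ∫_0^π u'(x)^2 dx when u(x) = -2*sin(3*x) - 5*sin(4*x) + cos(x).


||u||_{H^1(0,π)}^2 = -32/3 + 467*π/2

u'(x) = -sin(x) - 6*cos(3*x) - 20*cos(4*x).
Expand u² and (u')² and integrate term by term on (0, π), using: for integers n ≥ 1, ∫_0^π sin²(nx) dx = ∫_0^π cos²(nx) dx = π/2; for n ≠ n', ∫_0^π sin(nx)sin(n'x) dx = ∫_0^π cos(nx)cos(n'x) dx = 0; and by product-to-sum, ∫_0^π sin(nx)cos(n'x) dx = ½∫_0^π [sin((n+n')x) + sin((n−n')x)] dx, which is 0 when n+n' is even and 2n/(n²−n'²) when n+n' is odd (it need not vanish on (0, π)).
  u² squared terms: (-5)²·∫sin(4x)² dx = 25·π/2 = 25*π/2;  (-2)²·∫sin(3x)² dx = 4·π/2 = 2*π;  (1)²·∫cos(x)² dx = 1·π/2 = π/2.
  u² cross terms: 2·(-5)·(-2)·∫sin(4x)·sin(3x) dx = 20·(0) = 0;  2·(-5)·(1)·∫sin(4x)·cos(x) dx = -10·(8/15) = -16/3;  2·(-2)·(1)·∫sin(3x)·cos(x) dx = -4·(0) = 0.
  So ∫_0^π u² dx = 25*π/2 + 2*π + π/2 + 0 − 16/3 + 0 = -16/3 + 15*π.
  (u')² squared terms: (-1)²·∫sin(x)² dx = 1·π/2 = π/2;  (-20)²·∫cos(4x)² dx = 400·π/2 = 200*π;  (-6)²·∫cos(3x)² dx = 36·π/2 = 18*π.
  (u')² cross terms: 2·(-1)·(-20)·∫sin(x)·cos(4x) dx = 40·(-2/15) = -16/3;  2·(-1)·(-6)·∫sin(x)·cos(3x) dx = 12·(0) = 0;  2·(-20)·(-6)·∫cos(4x)·cos(3x) dx = 240·(0) = 0.
  So ∫_0^π (u')² dx = π/2 + 200*π + 18*π − 16/3 + 0 + 0 = -16/3 + 437*π/2.
||u||_{H^1}^2 = (-16/3 + 15*π) + (-16/3 + 437*π/2) = -32/3 + 467*π/2.


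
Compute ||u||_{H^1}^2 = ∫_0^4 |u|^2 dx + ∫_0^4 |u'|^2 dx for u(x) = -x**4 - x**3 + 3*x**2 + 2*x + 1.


||u||_{H^1}^2 = 22592828/315

The H^1 norm (squared) on an interval (0, L) is
  ||u||_{H^1}^2 = ∫_0^L u(x)^2 dx + ∫_0^L u'(x)^2 dx.
Compute u'(x) = -4*x**3 - 3*x**2 + 6*x + 2.
Then u(x)^2 = x**8 + 2*x**7 - 5*x**6 - 10*x**5 + 3*x**4 + 10*x**3 + 10*x**2 + 4*x + 1 and u'(x)^2 = 16*x**6 + 24*x**5 - 39*x**4 - 52*x**3 + 24*x**2 + 24*x + 4.
Integrate each monomial from 0 to 4 using ∫_0^4 c·x^n dx = c·4^(n+1)/(n+1):
  ∫_0^4 u(x)^2 dx = ∫_0^4 (x^8 + 2*x^7 - 5*x^6 - 10*x^5 + 3*x^4 + 10*x^3 + 10*x^2 + 4*x + 1) dx. Term by term:
    ∫_0^4 x^8 dx = 262144/9;  ∫_0^4 2*x^7 dx = 16384;  ∫_0^4 -5*x^6 dx = -81920/7;
    ∫_0^4 -10*x^5 dx = -20480/3;  ∫_0^4 3*x^4 dx = 3072/5;  ∫_0^4 10*x^3 dx = 640;
    ∫_0^4 10*x^2 dx = 640/3;  ∫_0^4 4*x dx = 32;  ∫_0^4 1 dx = 4.
  Sum: 262144/9 + 16384 − 81920/7 − 20480/3 + 3072/5 + 640 + 640/3 + 32 + 4 = 8972876/315.
  ∫_0^4 u'(x)^2 dx = ∫_0^4 (16*x^6 + 24*x^5 - 39*x^4 - 52*x^3 + 24*x^2 + 24*x + 4) dx. Term by term:
    ∫_0^4 16*x^6 dx = 262144/7;  ∫_0^4 24*x^5 dx = 16384;  ∫_0^4 -39*x^4 dx = -39936/5;
    ∫_0^4 -52*x^3 dx = -3328;  ∫_0^4 24*x^2 dx = 512;  ∫_0^4 24*x dx = 192;
    ∫_0^4 4 dx = 16.
  Sum: 262144/7 + 16384 − 39936/5 − 3328 + 512 + 192 + 16 = 1513328/35.
Adding: ||u||_{H^1}^2 = 8972876/315 + 1513328/35 = 22592828/315.


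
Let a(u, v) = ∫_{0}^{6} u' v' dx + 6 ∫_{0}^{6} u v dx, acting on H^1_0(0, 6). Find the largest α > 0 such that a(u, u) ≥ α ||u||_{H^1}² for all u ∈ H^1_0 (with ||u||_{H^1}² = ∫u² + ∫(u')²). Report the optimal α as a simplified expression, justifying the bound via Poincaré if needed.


α = 1

Coercivity of a(·,·) on H^1_0(0, 6) means a(u, u) ≥ α ||u||_{H^1}² for every u ∈ H^1_0.
The interval has length L = 6, and Poincaré/coercivity depend only on L. Here a(u, u) = ∫(u')² + (6)·∫u².
Here c = 6 ≥ 1, so a(u,u) = ∫(u')² + c∫u² ≥ ∫(u')² + ∫u² = ||u||_{H^1}², i.e. α = 1 works. No larger α is possible: a(u,u) ≥ α||u||_{H^1}² means (1−α)∫(u')² ≥ (α−c)∫u², and for the modes u_n = sin(nπ(x−x₀)/L) (x₀ the left endpoint) one has ∫u_n²/∫(u_n')² = (L/(nπ))² → 0, so a(u_n,u_n)/||u_n||_{H^1}² → 1. Hence the optimal constant is α = 1.
Therefore α = 1.


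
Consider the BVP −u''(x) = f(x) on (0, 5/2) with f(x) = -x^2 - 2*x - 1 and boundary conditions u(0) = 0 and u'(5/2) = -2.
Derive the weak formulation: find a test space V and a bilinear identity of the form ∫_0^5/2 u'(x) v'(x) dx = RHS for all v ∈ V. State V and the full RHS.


V = {v ∈ H^1(0, 5/2) : v(0) = 0} (test functions vanish at x = 0 where u is specified); weak form: ∫_0^5/2 u'v' dx = ∫_0^5/2 (-x^2 - 2*x - 1) v dx − 2·v(5/2) for all v ∈ V.

Multiply both sides by a test function v and integrate from 0 to 5/2:
  ∫_0^5/2 −u''(x) v(x) dx = ∫_0^5/2 f(x) v(x) dx.
Integrate the LHS by parts once:
  ∫_0^5/2 −u'' v dx = −[u'(x) v(x)]_0^5/2 + ∫_0^5/2 u'(x) v'(x) dx.
Thus ∫_0^5/2 u'(x) v'(x) dx = ∫_0^5/2 f(x) v(x) dx + [u'(x) v(x)]_0^5/2.
Choose V so that boundary terms are either known or forced to vanish.
Mixed BC: u(0) = 0 (Dirichlet) and u'(5/2) = -2 (Neumann). Define V = {v ∈ H^1(0, 5/2) : v(0) = 0}. Then [u' v]_0^5/2 = u'(5/2)·v(5/2) − u'(0)·0 = − 2·v(5/2).
Weak formulation: find u (satisfying any essential BC) such that ∫_0^5/2 u'(x) v'(x) dx = ∫_0^5/2 f v dx − 2·v(5/2) for all v ∈ V (Dirichlet at 0 absorbed into V; Neumann datum at x = 5/2 contributes the boundary term).
Substituting f(x) = -x^2 - 2*x - 1, the right-hand side is ∫_0^5/2 (-x^2 - 2*x - 1) v dx − 2·v(5/2).


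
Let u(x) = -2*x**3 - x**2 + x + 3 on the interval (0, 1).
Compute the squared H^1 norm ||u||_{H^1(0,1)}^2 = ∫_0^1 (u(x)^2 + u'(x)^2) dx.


||u||_{H^1}^2 = 3571/210

The H^1 norm (squared) on an interval (0, L) is
  ||u||_{H^1}^2 = ∫_0^L u(x)^2 dx + ∫_0^L u'(x)^2 dx.
Compute u'(x) = -6*x**2 - 2*x + 1.
Then u(x)^2 = 4*x**6 + 4*x**5 - 3*x**4 - 14*x**3 - 5*x**2 + 6*x + 9 and u'(x)^2 = 36*x**4 + 24*x**3 - 8*x**2 - 4*x + 1.
Integrate each monomial from 0 to 1 using ∫_0^1 c·x^n dx = c·1^(n+1)/(n+1):
  ∫_0^1 u(x)^2 dx = ∫_0^1 (4*x^6 + 4*x^5 - 3*x^4 - 14*x^3 - 5*x^2 + 6*x + 9) dx. Term by term:
    ∫_0^1 4*x^6 dx = 4/7;  ∫_0^1 4*x^5 dx = 2/3;  ∫_0^1 -3*x^4 dx = -3/5;
    ∫_0^1 -14*x^3 dx = -7/2;  ∫_0^1 -5*x^2 dx = -5/3;  ∫_0^1 6*x dx = 3;
    ∫_0^1 9 dx = 9.
  Sum: 4/7 + 2/3 − 3/5 − 7/2 − 5/3 + 3 + 9 = 523/70.
  ∫_0^1 u'(x)^2 dx = ∫_0^1 (36*x^4 + 24*x^3 - 8*x^2 - 4*x + 1) dx. Term by term:
    ∫_0^1 36*x^4 dx = 36/5;  ∫_0^1 24*x^3 dx = 6;  ∫_0^1 -8*x^2 dx = -8/3;
    ∫_0^1 -4*x dx = -2;  ∫_0^1 1 dx = 1.
  Sum: 36/5 + 6 − 8/3 − 2 + 1 = 143/15.
Adding: ||u||_{H^1}^2 = 523/70 + 143/15 = 3571/210.


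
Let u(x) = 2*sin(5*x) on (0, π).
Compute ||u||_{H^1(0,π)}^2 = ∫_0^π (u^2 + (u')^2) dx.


||u||_{H^1(0,π)}^2 = 52*π

u'(x) = 10*cos(5*x).
Expand u² and (u')² and integrate term by term on (0, π), using: for integers n ≥ 1, ∫_0^π sin²(nx) dx = ∫_0^π cos²(nx) dx = π/2; for n ≠ n', ∫_0^π sin(nx)sin(n'x) dx = ∫_0^π cos(nx)cos(n'x) dx = 0; and by product-to-sum, ∫_0^π sin(nx)cos(n'x) dx = ½∫_0^π [sin((n+n')x) + sin((n−n')x)] dx, which is 0 when n+n' is even and 2n/(n²−n'²) when n+n' is odd (it need not vanish on (0, π)).
  u² squared terms: (2)²·∫sin(5x)² dx = 4·π/2 = 2*π.
  So ∫_0^π u² dx = 2*π.
  (u')² squared terms: (10)²·∫cos(5x)² dx = 100·π/2 = 50*π.
  So ∫_0^π (u')² dx = 50*π.
||u||_{H^1}^2 = (2*π) + (50*π) = 52*π.


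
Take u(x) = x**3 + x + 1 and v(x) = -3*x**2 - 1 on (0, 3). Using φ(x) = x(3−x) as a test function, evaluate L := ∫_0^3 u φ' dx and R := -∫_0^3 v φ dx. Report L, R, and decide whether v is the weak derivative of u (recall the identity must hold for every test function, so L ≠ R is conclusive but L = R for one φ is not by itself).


LHS = -819/20, RHS = 819/20. No, v is not the weak derivative of u.

u(x) = x**3 + x + 1, classical derivative u'(x) = 3*x**2 + 1.
φ(x) = x(3−x), so φ'(x) = 3 - 2*x.
Note φ(0) = φ(3) = 0, so the boundary term u·φ vanishes.
LHS = ∫_0^3 u(x) φ'(x) dx = ∫_0^3 (-2*x^4 + 3*x^3 - 2*x^2 + x + 3) dx. Term by term:
  ∫_0^3 -2*x^4 dx = -486/5;  ∫_0^3 3*x^3 dx = 243/4;  ∫_0^3 -2*x^2 dx = -18;
  ∫_0^3 x dx = 9/2;  ∫_0^3 3 dx = 9.
Sum: -486/5 + 243/4 − 18 + 9/2 + 9 = -819/20.
So LHS = -819/20.
∫_0^3 v(x) φ(x) dx = ∫_0^3 (3*x^4 - 9*x^3 + x^2 - 3*x) dx. Term by term:
  ∫_0^3 3*x^4 dx = 729/5;  ∫_0^3 -9*x^3 dx = -729/4;  ∫_0^3 x^2 dx = 9;
  ∫_0^3 -3*x dx = -27/2.
Sum: 729/5 − 729/4 + 9 − 27/2 = -819/20.
So RHS = -∫_0^3 v(x) φ(x) dx = 819/20.
LHS − RHS = -819/10 ≠ 0, so the identity fails.
(For a valid weak derivative the identity must hold for EVERY test function, in particular this one. The failure shows v is NOT the weak derivative of u.)
Correct weak derivative would be u'(x) = 3*x**2 + 1.


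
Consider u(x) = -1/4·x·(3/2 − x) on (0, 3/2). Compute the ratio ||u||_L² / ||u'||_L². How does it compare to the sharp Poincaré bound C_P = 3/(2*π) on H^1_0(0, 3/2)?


||u||_L² / ||u'||_L² = 3*sqrt(10)/20 < C_P = 3/(2*π).

u(x) = -1/4·x·(3/2 − x), so u'(x) = x/2 - 3/8.
u(x) = -1/4·x·(3/2 − x) vanishes at x = 0 and x = 3/2, so u ∈ H^1_0(0, 3/2). Differentiate via the product rule and integrate the resulting polynomials term by term.
  ∫_0^3/2 u² dx = ∫_0^3/2 (x^4/16 - 3*x^3/16 + 9*x^2/64) dx. Term by term:
    ∫_0^3/2 x^4/16 dx = 243/2560;  ∫_0^3/2 -3*x^3/16 dx = -243/1024;  ∫_0^3/2 9*x^2/64 dx = 81/512.
  Sum: 243/2560 − 243/1024 + 81/512 = 81/5120.
  ∫_0^3/2 (u')² dx = ∫_0^3/2 (x^2/4 - 3*x/8 + 9/64) dx. Term by term:
    ∫_0^3/2 x^2/4 dx = 9/32;  ∫_0^3/2 -3*x/8 dx = -27/64;  ∫_0^3/2 9/64 dx = 27/128.
  Sum: 9/32 − 27/64 + 27/128 = 9/128.
∫_0^3/2 u² dx = 81/5120, so ||u||_L² = 9*sqrt(5)/160.
∫_0^3/2 (u')² dx = 9/128, so ||u'||_L² = 3*sqrt(2)/16.
Ratio ||u||_L² / ||u'||_L² = 3*sqrt(10)/20.
Sharp Poincaré constant on H^1_0(0, 3/2) is C_P = L/π = 3/(2*π), achieved by sin(2*π/3·x).
A polynomial bump cannot attain the sharp Poincaré constant (only the first sine eigenfunction does), so the ratio is strictly less than C_P, consistent with ||u||_L² ≤ C_P ||u'||_L².


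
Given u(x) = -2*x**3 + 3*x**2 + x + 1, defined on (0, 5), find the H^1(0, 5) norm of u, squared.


||u||_{H^1}^2 = 1241395/42

The H^1 norm (squared) on an interval (0, L) is
  ||u||_{H^1}^2 = ∫_0^L u(x)^2 dx + ∫_0^L u'(x)^2 dx.
Compute u'(x) = -6*x**2 + 6*x + 1.
Then u(x)^2 = 4*x**6 - 12*x**5 + 5*x**4 + 2*x**3 + 7*x**2 + 2*x + 1 and u'(x)^2 = 36*x**4 - 72*x**3 + 24*x**2 + 12*x + 1.
Integrate each monomial from 0 to 5 using ∫_0^5 c·x^n dx = c·5^(n+1)/(n+1):
  ∫_0^5 u(x)^2 dx = ∫_0^5 (4*x^6 - 12*x^5 + 5*x^4 + 2*x^3 + 7*x^2 + 2*x + 1) dx. Term by term:
    ∫_0^5 4*x^6 dx = 312500/7;  ∫_0^5 -12*x^5 dx = -31250;  ∫_0^5 5*x^4 dx = 3125;
    ∫_0^5 2*x^3 dx = 625/2;  ∫_0^5 7*x^2 dx = 875/3;  ∫_0^5 2*x dx = 25;
    ∫_0^5 1 dx = 5.
  Sum: 312500/7 − 31250 + 3125 + 625/2 + 875/3 + 25 + 5 = 720385/42.
  ∫_0^5 u'(x)^2 dx = ∫_0^5 (36*x^4 - 72*x^3 + 24*x^2 + 12*x + 1) dx. Term by term:
    ∫_0^5 36*x^4 dx = 22500;  ∫_0^5 -72*x^3 dx = -11250;  ∫_0^5 24*x^2 dx = 1000;
    ∫_0^5 12*x dx = 150;  ∫_0^5 1 dx = 5.
  Sum: 22500 − 11250 + 1000 + 150 + 5 = 12405.
Adding: ||u||_{H^1}^2 = 720385/42 + 12405 = 1241395/42.


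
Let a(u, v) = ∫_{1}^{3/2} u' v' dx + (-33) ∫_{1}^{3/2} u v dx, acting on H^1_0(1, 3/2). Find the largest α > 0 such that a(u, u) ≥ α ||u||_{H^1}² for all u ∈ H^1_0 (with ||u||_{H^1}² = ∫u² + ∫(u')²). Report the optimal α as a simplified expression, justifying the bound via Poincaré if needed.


α = (-33 + 4*π^2)/(1 + 4*π^2)

Coercivity of a(·,·) on H^1_0(1, 3/2) means a(u, u) ≥ α ||u||_{H^1}² for every u ∈ H^1_0.
The interval has length L = 1/2, and Poincaré/coercivity depend only on L. Here a(u, u) = ∫(u')² + (-33)·∫u².
Here c = -33 < 0 with |c| < (π/L)² = 4*π^2, so coercivity still holds. The condition a(u,u) ≥ α||u||_{H^1}² reads (1−α)∫(u')² ≥ (α−c)∫u². Any admissible α is ≤ 1 (rapidly oscillating u have ∫u²/∫(u')² → 0), and α = 1 would force 0 ≥ (1−c)∫u², impossible since c < 1; so 1−α > 0. By the sharp Poincaré inequality on H^1_0 of an interval of length L, ∫(u')² ≥ (π/L)²∫u² with equality for the first sine mode sin(π(x−x₀)/L) (x₀ the left endpoint), so the inequality holds for all u iff (1−α)(π/L)² ≥ α − c, i.e. α ≤ ((π/L)² + c)/((π/L)² + 1) = (1 + c(L/π)²)/(1 + (L/π)²). (Direct route, valid since c ≤ 0: Poincaré gives c∫u² ≥ c(L/π)²∫(u')², so a(u,u) ≥ (1 + c(L/π)²)∫(u')², while ||u||_{H^1}² ≤ (1 + (L/π)²)∫(u')²; dividing yields the same α.) With (π/L)² = 4*π^2 and c = -33, the largest admissible constant is α = ((π/L)² + c)/((π/L)² + 1).
Simplifying, α = (-33 + 4*π^2)/(1 + 4*π^2).


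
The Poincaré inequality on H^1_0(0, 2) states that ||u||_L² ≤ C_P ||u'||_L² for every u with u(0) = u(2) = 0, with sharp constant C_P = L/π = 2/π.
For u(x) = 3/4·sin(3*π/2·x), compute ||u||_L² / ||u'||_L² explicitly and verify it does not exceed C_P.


||u||_L² / ||u'||_L² = 2/(3*π) < C_P = 2/π.

u(x) = 3/4·sin(3*π/2·x), so u'(x) = 9*π*cos(3*π*x/2)/8.
Writing u(x) = A·sin(kπx/L) with A = 3/4 and k = 3, use ∫_0^L sin²(kπx/L) dx = L/2 and ∫_0^L cos²(kπx/L) dx = L/2.
u² = 9/16·sin²(3*π/2·x) and (u')² = 81*π^2/64·cos²(3*π/2·x), and each of sin², cos² integrates to L/2 = 1 over (0, 2).
∫_0^2 u² dx = 9/16, so ||u||_L² = 3/4.
∫_0^2 (u')² dx = 81*π^2/64, so ||u'||_L² = 9*π/8.
Ratio ||u||_L² / ||u'||_L² = 2/(3*π).
Sharp Poincaré constant on H^1_0(0, 2) is C_P = L/π = 2/π, achieved by sin(π/2·x).
This is the k = 3 harmonic; the ratio L/(kπ) is strictly less than C_P = L/π, consistent with the sharp inequality ||u||_L² ≤ C_P ||u'||_L².


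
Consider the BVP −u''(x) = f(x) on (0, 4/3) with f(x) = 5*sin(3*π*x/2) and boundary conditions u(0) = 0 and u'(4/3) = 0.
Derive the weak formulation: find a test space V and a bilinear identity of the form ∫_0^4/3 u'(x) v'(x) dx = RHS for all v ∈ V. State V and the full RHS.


V = {v ∈ H^1(0, 4/3) : v(0) = 0} (test functions vanish at x = 0 where u is specified); weak form: ∫_0^4/3 u'v' dx = ∫_0^4/3 (5*sin(3*π*x/2)) v dx for all v ∈ V.

Multiply both sides by a test function v and integrate from 0 to 4/3:
  ∫_0^4/3 −u''(x) v(x) dx = ∫_0^4/3 f(x) v(x) dx.
Integrate the LHS by parts once:
  ∫_0^4/3 −u'' v dx = −[u'(x) v(x)]_0^4/3 + ∫_0^4/3 u'(x) v'(x) dx.
Thus ∫_0^4/3 u'(x) v'(x) dx = ∫_0^4/3 f(x) v(x) dx + [u'(x) v(x)]_0^4/3.
Choose V so that boundary terms are either known or forced to vanish.
Mixed BC: u(0) = 0 (Dirichlet) and u'(4/3) = 0 (Neumann). Define V = {v ∈ H^1(0, 4/3) : v(0) = 0}. Then [u' v]_0^4/3 = u'(4/3)·v(4/3) − u'(0)·0 = 0.
Weak formulation: find u (satisfying any essential BC) such that ∫_0^4/3 u'(x) v'(x) dx = ∫_0^4/3 f v dx for all v ∈ V (Dirichlet at 0 absorbed into V; the Neumann datum at x = 4/3 is zero, so no boundary term remains).
Substituting f(x) = 5*sin(3*π*x/2), the right-hand side is ∫_0^4/3 (5*sin(3*π*x/2)) v dx.


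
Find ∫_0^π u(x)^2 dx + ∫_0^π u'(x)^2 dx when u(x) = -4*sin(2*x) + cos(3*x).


||u||_{H^1(0,π)}^2 = 64 + 45*π

u'(x) = -3*sin(3*x) - 8*cos(2*x).
Expand u² and (u')² and integrate term by term on (0, π), using: for integers n ≥ 1, ∫_0^π sin²(nx) dx = ∫_0^π cos²(nx) dx = π/2; for n ≠ n', ∫_0^π sin(nx)sin(n'x) dx = ∫_0^π cos(nx)cos(n'x) dx = 0; and by product-to-sum, ∫_0^π sin(nx)cos(n'x) dx = ½∫_0^π [sin((n+n')x) + sin((n−n')x)] dx, which is 0 when n+n' is even and 2n/(n²−n'²) when n+n' is odd (it need not vanish on (0, π)).
  u² squared terms: (-4)²·∫sin(2x)² dx = 16·π/2 = 8*π;  (1)²·∫cos(3x)² dx = 1·π/2 = π/2.
  u² cross terms: 2·(-4)·(1)·∫sin(2x)·cos(3x) dx = -8·(-4/5) = 32/5.
  So ∫_0^π u² dx = 8*π + π/2 + 32/5 = 32/5 + 17*π/2.
  (u')² squared terms: (-8)²·∫cos(2x)² dx = 64·π/2 = 32*π;  (-3)²·∫sin(3x)² dx = 9·π/2 = 9*π/2.
  (u')² cross terms: 2·(-8)·(-3)·∫cos(2x)·sin(3x) dx = 48·(6/5) = 288/5.
  So ∫_0^π (u')² dx = 32*π + 9*π/2 + 288/5 = 288/5 + 73*π/2.
||u||_{H^1}^2 = (32/5 + 17*π/2) + (288/5 + 73*π/2) = 64 + 45*π.


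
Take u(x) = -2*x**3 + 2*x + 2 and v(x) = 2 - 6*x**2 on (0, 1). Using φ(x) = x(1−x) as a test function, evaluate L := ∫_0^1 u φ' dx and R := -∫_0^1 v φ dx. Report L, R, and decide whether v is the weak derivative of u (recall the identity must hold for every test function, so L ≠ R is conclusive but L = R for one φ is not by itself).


LHS = -1/30, RHS = -1/30. Yes, v = u' weakly.

u(x) = -2*x**3 + 2*x + 2, classical derivative u'(x) = 2 - 6*x**2.
φ(x) = x(1−x), so φ'(x) = 1 - 2*x.
Note φ(0) = φ(1) = 0, so the boundary term u·φ vanishes.
LHS = ∫_0^1 u(x) φ'(x) dx = ∫_0^1 (4*x^4 - 2*x^3 - 4*x^2 - 2*x + 2) dx. Term by term:
  ∫_0^1 4*x^4 dx = 4/5;  ∫_0^1 -2*x^3 dx = -1/2;  ∫_0^1 -4*x^2 dx = -4/3;
  ∫_0^1 -2*x dx = -1;  ∫_0^1 2 dx = 2.
Sum: 4/5 − 1/2 − 4/3 − 1 + 2 = -1/30.
So LHS = -1/30.
∫_0^1 v(x) φ(x) dx = ∫_0^1 (6*x^4 - 6*x^3 - 2*x^2 + 2*x) dx. Term by term:
  ∫_0^1 6*x^4 dx = 6/5;  ∫_0^1 -6*x^3 dx = -3/2;  ∫_0^1 -2*x^2 dx = -2/3;
  ∫_0^1 2*x dx = 1.
Sum: 6/5 − 3/2 − 2/3 + 1 = 1/30.
So RHS = -∫_0^1 v(x) φ(x) dx = -1/30.
LHS = RHS, so the identity holds for this test φ.
Moreover u is smooth here and v(x) = u'(x) = 2 - 6*x**2 pointwise, so the identity holds for every test function. Hence v is the weak derivative of u.


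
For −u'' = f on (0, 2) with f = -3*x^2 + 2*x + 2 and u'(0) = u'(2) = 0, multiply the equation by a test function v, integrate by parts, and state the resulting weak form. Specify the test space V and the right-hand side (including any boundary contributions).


V = H^1(0, 2) (no boundary constraint on v; u is determined up to an additive constant); weak form: ∫_0^2 u'v' dx = ∫_0^2 (-3*x^2 + 2*x + 2) v dx for all v ∈ V.

Multiply both sides by a test function v and integrate from 0 to 2:
  ∫_0^2 −u''(x) v(x) dx = ∫_0^2 f(x) v(x) dx.
Integrate the LHS by parts once:
  ∫_0^2 −u'' v dx = −[u'(x) v(x)]_0^2 + ∫_0^2 u'(x) v'(x) dx.
Thus ∫_0^2 u'(x) v'(x) dx = ∫_0^2 f(x) v(x) dx + [u'(x) v(x)]_0^2.
Choose V so that boundary terms are either known or forced to vanish.
u has homogeneous Neumann: u'(0) = u'(2) = 0. So [u' v]_0^2 = 0·v(2) − 0·v(0) = 0 for any v; take V = H^1(0, 2).
Weak formulation: find u (satisfying any essential BC) such that ∫_0^2 u'(x) v'(x) dx = ∫_0^2 f v dx for all v ∈ V (homogeneous Neumann, so boundary terms vanish).
Substituting f(x) = -3*x^2 + 2*x + 2, the right-hand side is ∫_0^2 (-3*x^2 + 2*x + 2) v dx.
Compatibility check (pure Neumann): taking v ≡ 1 ∈ V gives 0 = ∫_0^2 f dx + (0) − (0), i.e. ∫_0^2 f dx must equal u'(0) − u'(2) = 0. Indeed ∫_0^2 (-3*x^2 + 2*x + 2) dx = 0, so the data are compatible. The solution is then unique only up to an additive constant (fix it e.g. by requiring ∫_0^2 u dx = 0).


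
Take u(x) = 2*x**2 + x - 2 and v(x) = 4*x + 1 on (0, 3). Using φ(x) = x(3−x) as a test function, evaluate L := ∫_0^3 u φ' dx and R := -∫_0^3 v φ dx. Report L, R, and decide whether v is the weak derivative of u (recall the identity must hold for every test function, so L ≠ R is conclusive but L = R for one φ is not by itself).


LHS = -63/2, RHS = -63/2. Yes, v = u' weakly.

u(x) = 2*x**2 + x - 2, classical derivative u'(x) = 4*x + 1.
φ(x) = x(3−x), so φ'(x) = 3 - 2*x.
Note φ(0) = φ(3) = 0, so the boundary term u·φ vanishes.
LHS = ∫_0^3 u(x) φ'(x) dx = ∫_0^3 (-4*x^3 + 4*x^2 + 7*x - 6) dx. Term by term:
  ∫_0^3 -4*x^3 dx = -81;  ∫_0^3 4*x^2 dx = 36;  ∫_0^3 7*x dx = 63/2;
  ∫_0^3 -6 dx = -18.
Sum: -81 + 36 + 63/2 − 18 = -63/2.
So LHS = -63/2.
∫_0^3 v(x) φ(x) dx = ∫_0^3 (-4*x^3 + 11*x^2 + 3*x) dx. Term by term:
  ∫_0^3 -4*x^3 dx = -81;  ∫_0^3 11*x^2 dx = 99;  ∫_0^3 3*x dx = 27/2.
Sum: -81 + 99 + 27/2 = 63/2.
So RHS = -∫_0^3 v(x) φ(x) dx = -63/2.
LHS = RHS, so the identity holds for this test φ.
Moreover u is smooth here and v(x) = u'(x) = 4*x + 1 pointwise, so the identity holds for every test function. Hence v is the weak derivative of u.


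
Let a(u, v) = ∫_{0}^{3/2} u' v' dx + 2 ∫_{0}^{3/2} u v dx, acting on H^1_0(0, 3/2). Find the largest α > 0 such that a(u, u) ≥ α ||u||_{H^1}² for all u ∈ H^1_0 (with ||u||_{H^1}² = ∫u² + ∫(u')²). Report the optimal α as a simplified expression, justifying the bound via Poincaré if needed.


α = 1

Coercivity of a(·,·) on H^1_0(0, 3/2) means a(u, u) ≥ α ||u||_{H^1}² for every u ∈ H^1_0.
The interval has length L = 3/2, and Poincaré/coercivity depend only on L. Here a(u, u) = ∫(u')² + (2)·∫u².
Here c = 2 ≥ 1, so a(u,u) = ∫(u')² + c∫u² ≥ ∫(u')² + ∫u² = ||u||_{H^1}², i.e. α = 1 works. No larger α is possible: a(u,u) ≥ α||u||_{H^1}² means (1−α)∫(u')² ≥ (α−c)∫u², and for the modes u_n = sin(nπ(x−x₀)/L) (x₀ the left endpoint) one has ∫u_n²/∫(u_n')² = (L/(nπ))² → 0, so a(u_n,u_n)/||u_n||_{H^1}² → 1. Hence the optimal constant is α = 1.
Therefore α = 1.


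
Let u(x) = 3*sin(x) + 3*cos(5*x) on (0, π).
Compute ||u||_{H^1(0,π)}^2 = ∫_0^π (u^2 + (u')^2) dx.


||u||_{H^1(0,π)}^2 = 126*π

u'(x) = -15*sin(5*x) + 3*cos(x).
Expand u² and (u')² and integrate term by term on (0, π), using: for integers n ≥ 1, ∫_0^π sin²(nx) dx = ∫_0^π cos²(nx) dx = π/2; for n ≠ n', ∫_0^π sin(nx)sin(n'x) dx = ∫_0^π cos(nx)cos(n'x) dx = 0; and by product-to-sum, ∫_0^π sin(nx)cos(n'x) dx = ½∫_0^π [sin((n+n')x) + sin((n−n')x)] dx, which is 0 when n+n' is even and 2n/(n²−n'²) when n+n' is odd (it need not vanish on (0, π)).
  u² squared terms: (3)²·∫cos(5x)² dx = 9·π/2 = 9*π/2;  (3)²·∫sin(x)² dx = 9·π/2 = 9*π/2.
  u² cross terms: 2·(3)·(3)·∫cos(5x)·sin(x) dx = 18·(0) = 0.
  So ∫_0^π u² dx = 9*π/2 + 9*π/2 + 0 = 9*π.
  (u')² squared terms: (-15)²·∫sin(5x)² dx = 225·π/2 = 225*π/2;  (3)²·∫cos(x)² dx = 9·π/2 = 9*π/2.
  (u')² cross terms: 2·(-15)·(3)·∫sin(5x)·cos(x) dx = -90·(0) = 0.
  So ∫_0^π (u')² dx = 225*π/2 + 9*π/2 + 0 = 117*π.
||u||_{H^1}^2 = (9*π) + (117*π) = 126*π.


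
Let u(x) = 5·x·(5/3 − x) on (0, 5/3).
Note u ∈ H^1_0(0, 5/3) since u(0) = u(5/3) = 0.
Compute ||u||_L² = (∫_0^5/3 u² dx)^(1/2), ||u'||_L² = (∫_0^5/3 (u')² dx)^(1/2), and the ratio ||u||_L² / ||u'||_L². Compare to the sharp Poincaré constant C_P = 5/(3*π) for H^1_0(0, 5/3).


||u||_L² / ||u'||_L² = sqrt(10)/6 < C_P = 5/(3*π).

u(x) = 5·x·(5/3 − x), so u'(x) = 25/3 - 10*x.
u(x) = 5·x·(5/3 − x) vanishes at x = 0 and x = 5/3, so u ∈ H^1_0(0, 5/3). Differentiate via the product rule and integrate the resulting polynomials term by term.
  ∫_0^5/3 u² dx = ∫_0^5/3 (25*x^4 - 250*x^3/3 + 625*x^2/9) dx. Term by term:
    ∫_0^5/3 25*x^4 dx = 15625/243;  ∫_0^5/3 -250*x^3/3 dx = -78125/486;  ∫_0^5/3 625*x^2/9 dx = 78125/729.
  Sum: 15625/243 − 78125/486 + 78125/729 = 15625/1458.
  ∫_0^5/3 (u')² dx = ∫_0^5/3 (100*x^2 - 500*x/3 + 625/9) dx. Term by term:
    ∫_0^5/3 100*x^2 dx = 12500/81;  ∫_0^5/3 -500*x/3 dx = -6250/27;  ∫_0^5/3 625/9 dx = 3125/27.
  Sum: 12500/81 − 6250/27 + 3125/27 = 3125/81.
∫_0^5/3 u² dx = 15625/1458, so ||u||_L² = 125*sqrt(2)/54.
∫_0^5/3 (u')² dx = 3125/81, so ||u'||_L² = 25*sqrt(5)/9.
Ratio ||u||_L² / ||u'||_L² = sqrt(10)/6.
Sharp Poincaré constant on H^1_0(0, 5/3) is C_P = L/π = 5/(3*π), achieved by sin(3*π/5·x).
A polynomial bump cannot attain the sharp Poincaré constant (only the first sine eigenfunction does), so the ratio is strictly less than C_P, consistent with ||u||_L² ≤ C_P ||u'||_L².
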